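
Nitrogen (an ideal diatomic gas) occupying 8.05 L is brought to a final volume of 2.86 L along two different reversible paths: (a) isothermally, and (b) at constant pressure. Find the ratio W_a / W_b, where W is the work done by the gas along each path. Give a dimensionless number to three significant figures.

Path (a) isothermal: W = P₁V₁ ln(V₂/V₁) → W_a/(P₁V₁) = -1.035.
Path (b) isobaric: W = P₁(V₂ − V₁) → W_b/(P₁V₁) = -0.6447.
W_a / W_b = -1.035 / -0.6447 = 1.605.

W_a / W_b ≈ 1.61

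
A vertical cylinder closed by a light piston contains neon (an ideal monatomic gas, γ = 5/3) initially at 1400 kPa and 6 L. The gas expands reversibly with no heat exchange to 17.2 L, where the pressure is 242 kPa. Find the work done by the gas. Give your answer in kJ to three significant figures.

W ≈ 6.36 kJ

Adiabatic: W = (P₁V₁ − P₂V₂)/(γ − 1) with γ = 5/3.
P₁V₁ = 8400 J, P₂V₂ = 4162 J.
W = (8400 − 4162) / 0.6667 = 6356 J.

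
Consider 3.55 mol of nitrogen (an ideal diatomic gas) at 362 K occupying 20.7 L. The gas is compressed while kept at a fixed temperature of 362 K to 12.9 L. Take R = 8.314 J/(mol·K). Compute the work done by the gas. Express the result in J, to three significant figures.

Isothermal: W = nRT ln(V₂/V₁).
W = (3.55)(8.314)(362) × ln(12.9/20.7)
  = 10684 × -0.4729
W_by_gas = -5053 J.

W ≈ -5050 J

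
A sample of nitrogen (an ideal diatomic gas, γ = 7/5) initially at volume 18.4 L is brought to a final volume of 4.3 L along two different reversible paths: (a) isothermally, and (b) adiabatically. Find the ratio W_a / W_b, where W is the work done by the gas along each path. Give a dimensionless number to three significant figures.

W_a / W_b ≈ 0.737

Path (a) isothermal: W = P₁V₁ ln(V₂/V₁) → W_a/(P₁V₁) = -1.454.
Path (b) adiabatic: W = P₁V₁(1 − (V₁/V₂)^(γ−1))/(γ−1) → W_b/(P₁V₁) = -1.972.
W_a / W_b = -1.454 / -1.972 = 0.7373.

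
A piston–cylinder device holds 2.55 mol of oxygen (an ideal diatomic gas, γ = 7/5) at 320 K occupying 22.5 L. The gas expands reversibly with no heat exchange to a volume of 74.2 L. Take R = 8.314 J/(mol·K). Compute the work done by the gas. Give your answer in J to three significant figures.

W ≈ 6440 J

Adiabatic: TV^(γ−1) = const with γ = 7/5.
T₂ = T₁ (V₁/V₂)^(γ−1) = 320 × (22.5/74.2)^0.4 = 320 × 0.6205 = 198.5 K.
W_by = nCᵥ(T₁ − T₂) = (2.55)(20.79)(320 − 198.5) = 6437 J.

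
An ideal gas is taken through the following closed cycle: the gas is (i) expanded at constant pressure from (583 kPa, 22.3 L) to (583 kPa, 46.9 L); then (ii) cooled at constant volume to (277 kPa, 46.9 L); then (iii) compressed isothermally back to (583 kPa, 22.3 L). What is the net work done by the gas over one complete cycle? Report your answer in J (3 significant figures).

W_net ≈ 4680 J

Leg (i): W = PΔV = (583)(46.9 − 22.3) = 14342 J.
Leg (ii): W = 0.
Leg (iii): W = PᵢVᵢ ln(V_f/Vᵢ) = (12991) ln(22.3/46.9) = -9658 J.
W_net = 14342 − 9658 = 4684 J.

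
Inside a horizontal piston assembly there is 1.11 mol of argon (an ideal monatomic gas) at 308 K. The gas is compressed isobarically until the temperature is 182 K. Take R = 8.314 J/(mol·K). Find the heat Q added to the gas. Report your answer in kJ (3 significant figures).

Isobaric: W = nRΔT = (1.11)(8.314)(-126) = -1163 J.
ΔU = nCᵥΔT with Cᵥ = 3R/2: ΔU = (1.11)(12.47)(-126) = -1744 J.
Q = ΔU + W = -1744 − 1163 = -2907 J.

Q ≈ -2.91 kJ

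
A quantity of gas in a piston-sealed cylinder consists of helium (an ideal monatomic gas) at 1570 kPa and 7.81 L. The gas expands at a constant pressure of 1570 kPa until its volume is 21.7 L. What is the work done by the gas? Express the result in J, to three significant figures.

W ≈ 21800 J

Isobaric: W = P ΔV.
W = (1570 kPa)(21.7 − 7.81 L) = (1570)(13.89) = 21807 J.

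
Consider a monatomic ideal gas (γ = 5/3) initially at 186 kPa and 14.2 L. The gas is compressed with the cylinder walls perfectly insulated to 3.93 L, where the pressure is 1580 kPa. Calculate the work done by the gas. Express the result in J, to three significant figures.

Adiabatic: W = (P₁V₁ − P₂V₂)/(γ − 1) with γ = 5/3.
P₁V₁ = 2641 J, P₂V₂ = 6209 J.
W = (2641 − 6209) / 0.6667 = -5352 J.

W ≈ -5350 J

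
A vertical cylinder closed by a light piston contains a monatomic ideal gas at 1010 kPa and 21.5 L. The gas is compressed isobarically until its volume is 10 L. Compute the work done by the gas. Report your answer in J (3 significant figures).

Isobaric: W = P ΔV.
W = (1010 kPa)(10 − 21.5 L) = (1010)(-11.5) = -11615 J.

W ≈ -11600 J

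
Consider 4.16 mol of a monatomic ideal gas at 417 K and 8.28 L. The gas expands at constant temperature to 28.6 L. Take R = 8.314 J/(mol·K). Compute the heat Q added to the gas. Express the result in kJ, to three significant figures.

Isothermal ⇒ ΔU = 0, so Q = W = nRT ln(V₂/V₁).
Q = (4.16)(8.314)(417) ln(28.6/8.28) = 14422 × 1.24 = 17878 J.

Q ≈ 17.9 kJ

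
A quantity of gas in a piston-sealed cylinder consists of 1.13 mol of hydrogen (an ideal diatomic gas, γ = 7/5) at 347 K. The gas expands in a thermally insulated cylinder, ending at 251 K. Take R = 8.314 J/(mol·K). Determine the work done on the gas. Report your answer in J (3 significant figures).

W ≈ -2250 J

Adiabatic ⇒ Q = 0, so W_by = −ΔU = nCᵥ(T₁ − T₂).
Cᵥ = 5R/2 = 20.79 J/(mol·K).
W = (1.13)(20.79)(347 − 251) = 2255 J.
Work on gas = −W_by = -2255 J.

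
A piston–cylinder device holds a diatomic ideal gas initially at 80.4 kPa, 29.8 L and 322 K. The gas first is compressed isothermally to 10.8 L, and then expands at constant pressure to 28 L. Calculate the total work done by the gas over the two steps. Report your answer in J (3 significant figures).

W_total ≈ 1380 J

Step 1 (isothermal): W = P₁V₁ ln(V₂/V₁) = (2396) ln(10.8/29.8) = -2432 J.
After step 1: P = 221.8 kPa, V = 10.8 L, T = 322 K.
Step 2 (isobaric): W = PΔV = (221.8 kPa)(28 − 10.8 L) = 3816 J.
W_total = -2432 + 3816 = 1384 J.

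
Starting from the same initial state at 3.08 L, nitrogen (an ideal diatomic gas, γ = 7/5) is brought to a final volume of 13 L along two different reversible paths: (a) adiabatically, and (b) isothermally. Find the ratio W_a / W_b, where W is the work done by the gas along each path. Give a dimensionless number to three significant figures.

W_a / W_b ≈ 0.760

Path (a) adiabatic: W = P₁V₁(1 − (V₁/V₂)^(γ−1))/(γ−1) → W_a/(P₁V₁) = 1.095.
Path (b) isothermal: W = P₁V₁ ln(V₂/V₁) → W_b/(P₁V₁) = 1.44.
W_a / W_b = 1.095 / 1.44 = 0.7602.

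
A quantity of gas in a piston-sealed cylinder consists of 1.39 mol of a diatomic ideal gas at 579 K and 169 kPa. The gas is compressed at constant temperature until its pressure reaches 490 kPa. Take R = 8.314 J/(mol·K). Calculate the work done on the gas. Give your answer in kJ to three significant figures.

Isothermal process: W = nRT ln(V₂/V₁) = nRT ln(P₁/P₂).
W = (1.39)(8.314)(579) × ln(169/490)
  = 6691 × ln(0.3449) = 6691 × -1.065
W_by_gas = -7123 J; work on gas = −W_by = 7123 J.

W ≈ 7.12 kJ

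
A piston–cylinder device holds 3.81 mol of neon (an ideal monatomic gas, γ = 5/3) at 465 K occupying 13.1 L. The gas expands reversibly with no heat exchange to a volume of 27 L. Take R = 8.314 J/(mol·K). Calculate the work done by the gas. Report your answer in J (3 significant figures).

Adiabatic: TV^(γ−1) = const with γ = 5/3.
T₂ = T₁ (V₁/V₂)^(γ−1) = 465 × (13.1/27)^0.667 = 465 × 0.6175 = 287.1 K.
W_by = nCᵥ(T₁ − T₂) = (3.81)(12.47)(465 − 287.1) = 8452 J.

W ≈ 8450 J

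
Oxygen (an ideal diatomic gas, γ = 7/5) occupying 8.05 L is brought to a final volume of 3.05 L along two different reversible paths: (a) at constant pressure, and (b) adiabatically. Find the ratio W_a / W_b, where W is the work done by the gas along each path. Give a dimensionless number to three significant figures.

Path (a) isobaric: W = P₁(V₂ − V₁) → W_a/(P₁V₁) = -0.6211.
Path (b) adiabatic: W = P₁V₁(1 − (V₁/V₂)^(γ−1))/(γ−1) → W_b/(P₁V₁) = -1.186.
W_a / W_b = -0.6211 / -1.186 = 0.5238.

W_a / W_b ≈ 0.524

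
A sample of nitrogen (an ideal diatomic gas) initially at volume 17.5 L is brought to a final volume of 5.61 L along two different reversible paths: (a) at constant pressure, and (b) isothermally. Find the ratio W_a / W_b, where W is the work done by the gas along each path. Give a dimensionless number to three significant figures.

Path (a) isobaric: W = P₁(V₂ − V₁) → W_a/(P₁V₁) = -0.6794.
Path (b) isothermal: W = P₁V₁ ln(V₂/V₁) → W_b/(P₁V₁) = -1.138.
W_a / W_b = -0.6794 / -1.138 = 0.5972.

W_a / W_b ≈ 0.597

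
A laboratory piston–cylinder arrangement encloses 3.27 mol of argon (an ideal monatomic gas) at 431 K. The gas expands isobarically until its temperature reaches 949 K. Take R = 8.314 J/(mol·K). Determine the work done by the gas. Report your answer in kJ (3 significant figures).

W ≈ 14.1 kJ

Isobaric: W = P ΔV = nR ΔT.
W = (3.27)(8.314)(949 − 431) = 14083 J.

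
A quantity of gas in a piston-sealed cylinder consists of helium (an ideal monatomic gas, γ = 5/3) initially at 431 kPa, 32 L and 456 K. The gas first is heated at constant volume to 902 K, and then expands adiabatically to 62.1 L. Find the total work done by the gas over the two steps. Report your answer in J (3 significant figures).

W_total ≈ 14600 J

Step 1 (isochoric): W = 0 (constant volume).
After step 1: P = 852.5 kPa (V unchanged).
Step 2 (adiabatic): W = (P₁V₁ − P₂V₂)/(γ−1) = (27282 − 17535)/0.667 = 14620 J.
W_total = 0 + 14620 = 14620 J.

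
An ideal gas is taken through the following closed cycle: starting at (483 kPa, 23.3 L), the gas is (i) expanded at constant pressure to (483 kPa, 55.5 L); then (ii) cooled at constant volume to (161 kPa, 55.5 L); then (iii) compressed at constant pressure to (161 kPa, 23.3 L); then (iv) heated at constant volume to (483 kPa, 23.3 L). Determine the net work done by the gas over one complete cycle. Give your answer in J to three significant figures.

W_net ≈ 10400 J

Constant-volume legs do no work.
W(i) = (483)(55.5 − 23.3) = 15553 J; W(iii) = (161)(23.3 − 55.5) = -5184 J.
W_net = 15553 − 5184 = 10368 J (the clockwise enclosed area).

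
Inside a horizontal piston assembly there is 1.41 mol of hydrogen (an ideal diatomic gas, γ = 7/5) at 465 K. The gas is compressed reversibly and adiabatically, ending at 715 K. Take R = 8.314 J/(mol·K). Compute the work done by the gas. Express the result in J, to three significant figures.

W ≈ -7330 J

Adiabatic ⇒ Q = 0, so W_by = −ΔU = nCᵥ(T₁ − T₂).
Cᵥ = 5R/2 = 20.79 J/(mol·K).
W = (1.41)(20.79)(465 − 715) = -7327 J.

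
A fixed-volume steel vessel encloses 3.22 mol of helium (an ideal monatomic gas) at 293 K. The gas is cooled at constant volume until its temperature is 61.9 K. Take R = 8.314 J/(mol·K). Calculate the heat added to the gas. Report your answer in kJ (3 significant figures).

Constant volume ⇒ W = 0, so Q = ΔU = nCᵥΔT with Cᵥ = 3R/2 = 12.47 J/(mol·K).
ΔU = (3.22)(12.47)(61.9 − 293) = -9280 J.

Q ≈ -9.28 kJ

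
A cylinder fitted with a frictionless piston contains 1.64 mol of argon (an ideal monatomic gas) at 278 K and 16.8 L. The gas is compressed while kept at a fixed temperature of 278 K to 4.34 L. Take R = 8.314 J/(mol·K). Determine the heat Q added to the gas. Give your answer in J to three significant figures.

Isothermal ⇒ ΔU = 0, so Q = W = nRT ln(V₂/V₁).
Q = (1.64)(8.314)(278) ln(4.34/16.8) = 3791 × -1.354 = -5130 J.

Q ≈ -5130 J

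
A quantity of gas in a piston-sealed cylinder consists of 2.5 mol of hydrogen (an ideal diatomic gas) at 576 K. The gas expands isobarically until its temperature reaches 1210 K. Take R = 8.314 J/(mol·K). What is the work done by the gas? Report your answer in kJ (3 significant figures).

Isobaric: W = P ΔV = nR ΔT.
W = (2.5)(8.314)(1210 − 576) = 13178 J.

W ≈ 13.2 kJ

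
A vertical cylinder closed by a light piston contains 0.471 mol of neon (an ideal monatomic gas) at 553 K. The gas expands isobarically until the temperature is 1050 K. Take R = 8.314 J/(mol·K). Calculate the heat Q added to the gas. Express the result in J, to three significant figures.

Q ≈ 4870 J

Isobaric: W = nRΔT = (0.471)(8.314)(497) = 1946 J.
ΔU = nCᵥΔT with Cᵥ = 3R/2: ΔU = (0.471)(12.47)(497) = 2919 J.
Q = ΔU + W = 2919 + 1946 = 4865 J.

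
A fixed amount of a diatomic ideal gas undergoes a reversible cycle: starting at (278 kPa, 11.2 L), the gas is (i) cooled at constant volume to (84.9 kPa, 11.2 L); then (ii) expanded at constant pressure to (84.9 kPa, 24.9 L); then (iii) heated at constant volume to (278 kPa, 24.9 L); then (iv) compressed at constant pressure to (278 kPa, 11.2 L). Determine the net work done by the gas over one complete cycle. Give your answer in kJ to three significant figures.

Constant-volume legs do no work.
W(ii) = (84.9)(24.9 − 11.2) = 1163 J; W(iv) = (278)(11.2 − 24.9) = -3809 J.
W_net = 1163 − 3809 = -2645 J (the counter-clockwise enclosed area).

W_net ≈ -2.65 kJ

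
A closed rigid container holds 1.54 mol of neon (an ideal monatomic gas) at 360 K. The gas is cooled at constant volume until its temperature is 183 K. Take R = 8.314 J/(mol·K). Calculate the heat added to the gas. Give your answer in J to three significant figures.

Q ≈ -3400 J

Constant volume ⇒ W = 0, so Q = ΔU = nCᵥΔT with Cᵥ = 3R/2 = 12.47 J/(mol·K).
ΔU = (1.54)(12.47)(183 − 360) = -3399 J.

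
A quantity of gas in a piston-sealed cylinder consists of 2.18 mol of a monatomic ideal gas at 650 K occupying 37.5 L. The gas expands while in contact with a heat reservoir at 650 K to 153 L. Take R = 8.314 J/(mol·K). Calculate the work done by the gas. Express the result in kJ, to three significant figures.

W ≈ 16.6 kJ

Isothermal: W = nRT ln(V₂/V₁).
W = (2.18)(8.314)(650) × ln(153/37.5)
  = 11781 × 1.406
W_by_gas = 16565 J.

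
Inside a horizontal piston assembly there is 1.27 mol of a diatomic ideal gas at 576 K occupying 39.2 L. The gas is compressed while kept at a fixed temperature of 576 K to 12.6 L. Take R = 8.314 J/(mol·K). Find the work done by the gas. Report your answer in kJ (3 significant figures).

Isothermal: W = nRT ln(V₂/V₁).
W = (1.27)(8.314)(576) × ln(12.6/39.2)
  = 6082 × -1.135
W_by_gas = -6903 J.

W ≈ -6.90 kJ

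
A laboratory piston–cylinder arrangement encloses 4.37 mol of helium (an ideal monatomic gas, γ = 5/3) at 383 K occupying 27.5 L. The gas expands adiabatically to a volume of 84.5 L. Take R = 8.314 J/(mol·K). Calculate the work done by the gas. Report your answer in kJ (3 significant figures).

Adiabatic: TV^(γ−1) = const with γ = 5/3.
T₂ = T₁ (V₁/V₂)^(γ−1) = 383 × (27.5/84.5)^0.667 = 383 × 0.4731 = 181.2 K.
W_by = nCᵥ(T₁ − T₂) = (4.37)(12.47)(383 − 181.2) = 10997 J.

W ≈ 11.0 kJ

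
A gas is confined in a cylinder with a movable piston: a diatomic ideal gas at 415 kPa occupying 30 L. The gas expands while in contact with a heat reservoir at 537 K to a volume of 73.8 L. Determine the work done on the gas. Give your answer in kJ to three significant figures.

Isothermal: W = nRT ln(V₂/V₁) = P₁V₁ ln(V₂/V₁).
P₁V₁ = (415 kPa)(30 L) = 12450 J.
W = 12450 × ln(73.8/30) = 12450 × 0.9002
W_by_gas = 11207 J; work on gas = −W_by = -11207 J.

W ≈ -11.2 kJ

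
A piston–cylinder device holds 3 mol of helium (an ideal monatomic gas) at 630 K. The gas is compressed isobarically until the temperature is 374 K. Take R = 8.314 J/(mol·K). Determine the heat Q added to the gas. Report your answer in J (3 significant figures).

Q ≈ -16000 J

Isobaric: W = nRΔT = (3)(8.314)(-256) = -6385 J.
ΔU = nCᵥΔT with Cᵥ = 3R/2: ΔU = (3)(12.47)(-256) = -9578 J.
Q = ΔU + W = -9578 − 6385 = -15963 J.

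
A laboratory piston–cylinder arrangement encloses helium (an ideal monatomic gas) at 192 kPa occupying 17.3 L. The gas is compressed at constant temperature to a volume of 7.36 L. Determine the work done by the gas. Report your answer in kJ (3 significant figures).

W ≈ -2.84 kJ

Isothermal: W = nRT ln(V₂/V₁) = P₁V₁ ln(V₂/V₁).
P₁V₁ = (192 kPa)(17.3 L) = 3322 J.
W = 3322 × ln(7.36/17.3) = 3322 × -0.8546
W_by_gas = -2839 J.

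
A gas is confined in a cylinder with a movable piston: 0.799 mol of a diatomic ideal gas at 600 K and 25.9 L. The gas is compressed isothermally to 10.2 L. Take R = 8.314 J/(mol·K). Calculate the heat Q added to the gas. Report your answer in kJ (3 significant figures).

Isothermal ⇒ ΔU = 0, so Q = W = nRT ln(V₂/V₁).
Q = (0.799)(8.314)(600) ln(10.2/25.9) = 3986 × -0.9319 = -3714 J.

Q ≈ -3.71 kJ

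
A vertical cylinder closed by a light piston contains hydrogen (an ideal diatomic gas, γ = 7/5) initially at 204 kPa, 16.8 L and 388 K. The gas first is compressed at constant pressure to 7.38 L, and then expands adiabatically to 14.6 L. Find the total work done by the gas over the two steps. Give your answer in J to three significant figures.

W_total ≈ -1020 J

Step 1 (isobaric): W = PΔV = (204 kPa)(7.38 − 16.8 L) = -1922 J.
After step 1: P = 204 kPa, V = 7.38 L, T = 170.4 K.
Step 2 (adiabatic): W = (P₁V₁ − P₂V₂)/(γ−1) = (1506 − 1146)/0.4 = 898.9 J.
W_total = -1922 + 898.9 = -1023 J.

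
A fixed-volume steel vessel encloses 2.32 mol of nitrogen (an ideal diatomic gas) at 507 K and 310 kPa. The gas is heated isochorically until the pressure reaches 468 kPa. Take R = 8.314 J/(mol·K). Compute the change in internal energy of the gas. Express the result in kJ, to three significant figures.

Constant volume ⇒ W = 0, so Q = ΔU = nCᵥΔT with Cᵥ = 5R/2 = 20.79 J/(mol·K).
At constant V, T₂/T₁ = P₂/P₁ ⇒ ΔT = T₁(P₂/P₁ − 1) = 507·(468/310 − 1) = 258.4 K.
ΔU = (2.32)(20.79)(258.4) = 12461 J.

ΔU ≈ 12.5 kJ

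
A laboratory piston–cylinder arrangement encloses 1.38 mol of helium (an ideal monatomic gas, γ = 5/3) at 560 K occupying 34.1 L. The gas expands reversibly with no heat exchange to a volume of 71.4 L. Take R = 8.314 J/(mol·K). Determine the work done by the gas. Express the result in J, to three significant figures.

Adiabatic: TV^(γ−1) = const with γ = 5/3.
T₂ = T₁ (V₁/V₂)^(γ−1) = 560 × (34.1/71.4)^0.667 = 560 × 0.611 = 342.2 K.
W_by = nCᵥ(T₁ − T₂) = (1.38)(12.47)(560 − 342.2) = 3749 J.

W ≈ 3750 J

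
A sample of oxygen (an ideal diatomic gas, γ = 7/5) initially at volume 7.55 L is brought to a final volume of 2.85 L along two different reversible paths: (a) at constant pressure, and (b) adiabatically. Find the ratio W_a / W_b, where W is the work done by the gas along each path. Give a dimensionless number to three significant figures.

Path (a) isobaric: W = P₁(V₂ − V₁) → W_a/(P₁V₁) = -0.6225.
Path (b) adiabatic: W = P₁V₁(1 − (V₁/V₂)^(γ−1))/(γ−1) → W_b/(P₁V₁) = -1.191.
W_a / W_b = -0.6225 / -1.191 = 0.5225.

W_a / W_b ≈ 0.523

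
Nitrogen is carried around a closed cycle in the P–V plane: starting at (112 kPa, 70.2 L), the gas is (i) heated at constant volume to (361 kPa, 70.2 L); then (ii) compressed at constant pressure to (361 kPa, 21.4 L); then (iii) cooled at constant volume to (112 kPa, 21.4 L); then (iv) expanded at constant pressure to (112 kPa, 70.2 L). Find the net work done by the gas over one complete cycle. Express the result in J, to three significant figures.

W_net ≈ -12200 J

Constant-volume legs do no work.
W(ii) = (361)(21.4 − 70.2) = -17617 J; W(iv) = (112)(70.2 − 21.4) = 5466 J.
W_net = -17617 + 5466 = -12151 J (the counter-clockwise enclosed area).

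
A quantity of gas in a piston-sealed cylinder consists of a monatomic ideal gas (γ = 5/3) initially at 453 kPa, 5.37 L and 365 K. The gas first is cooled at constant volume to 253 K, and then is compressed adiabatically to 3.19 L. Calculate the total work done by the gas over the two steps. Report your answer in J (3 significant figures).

W_total ≈ -1050 J

Step 1 (isochoric): W = 0 (constant volume).
After step 1: P = 314 kPa (V unchanged).
Step 2 (adiabatic): W = (P₁V₁ − P₂V₂)/(γ−1) = (1686 − 2386)/0.667 = -1050 J.
W_total = 0 − 1050 = -1050 J.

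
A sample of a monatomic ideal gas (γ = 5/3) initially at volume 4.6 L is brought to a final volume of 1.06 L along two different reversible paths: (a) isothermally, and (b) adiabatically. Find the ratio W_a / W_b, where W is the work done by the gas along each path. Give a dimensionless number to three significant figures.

W_a / W_b ≈ 0.589

Path (a) isothermal: W = P₁V₁ ln(V₂/V₁) → W_a/(P₁V₁) = -1.468.
Path (b) adiabatic: W = P₁V₁(1 − (V₁/V₂)^(γ−1))/(γ−1) → W_b/(P₁V₁) = -2.491.
W_a / W_b = -1.468 / -2.491 = 0.5893.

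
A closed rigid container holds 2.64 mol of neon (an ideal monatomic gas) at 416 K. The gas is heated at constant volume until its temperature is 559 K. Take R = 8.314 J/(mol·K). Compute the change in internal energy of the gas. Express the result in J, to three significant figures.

ΔU ≈ 4710 J

Constant volume ⇒ W = 0, so Q = ΔU = nCᵥΔT with Cᵥ = 3R/2 = 12.47 J/(mol·K).
ΔU = (2.64)(12.47)(559 − 416) = 4708 J.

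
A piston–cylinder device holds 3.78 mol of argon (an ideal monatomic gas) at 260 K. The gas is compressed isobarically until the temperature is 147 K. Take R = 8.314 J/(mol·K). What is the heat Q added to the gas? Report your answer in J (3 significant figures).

Q ≈ -8880 J

Isobaric: W = nRΔT = (3.78)(8.314)(-113) = -3551 J.
ΔU = nCᵥΔT with Cᵥ = 3R/2: ΔU = (3.78)(12.47)(-113) = -5327 J.
Q = ΔU + W = -5327 − 3551 = -8878 J.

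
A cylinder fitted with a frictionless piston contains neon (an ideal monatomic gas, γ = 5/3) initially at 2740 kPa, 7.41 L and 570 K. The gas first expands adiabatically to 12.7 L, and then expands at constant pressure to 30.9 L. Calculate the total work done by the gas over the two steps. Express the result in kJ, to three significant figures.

W_total ≈ 29.5 kJ

Step 1 (adiabatic): W = (P₁V₁ − P₂V₂)/(γ−1) = (20303 − 14177)/0.667 = 9190 J.
After step 1: P = 1116 kPa, V = 12.7 L, T = 398 K.
Step 2 (isobaric): W = PΔV = (1116 kPa)(30.9 − 12.7 L) = 20316 J.
W_total = 9190 + 20316 = 29506 J.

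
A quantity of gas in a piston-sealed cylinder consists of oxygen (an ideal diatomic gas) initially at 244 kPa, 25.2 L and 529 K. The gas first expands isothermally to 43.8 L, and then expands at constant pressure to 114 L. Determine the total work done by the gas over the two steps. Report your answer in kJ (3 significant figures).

Step 1 (isothermal): W = P₁V₁ ln(V₂/V₁) = (6149) ln(43.8/25.2) = 3399 J.
After step 1: P = 140.4 kPa, V = 43.8 L, T = 529 K.
Step 2 (isobaric): W = PΔV = (140.4 kPa)(114 − 43.8 L) = 9855 J.
W_total = 3399 + 9855 = 13254 J.

W_total ≈ 13.3 kJ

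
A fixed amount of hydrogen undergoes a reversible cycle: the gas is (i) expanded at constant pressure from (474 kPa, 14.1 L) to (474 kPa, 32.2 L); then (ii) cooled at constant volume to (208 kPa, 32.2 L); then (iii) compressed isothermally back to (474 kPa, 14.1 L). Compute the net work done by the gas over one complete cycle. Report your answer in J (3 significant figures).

Leg (i): W = PΔV = (474)(32.2 − 14.1) = 8579 J.
Leg (ii): W = 0.
Leg (iii): W = PᵢVᵢ ln(V_f/Vᵢ) = (6698) ln(14.1/32.2) = -5531 J.
W_net = 8579 − 5531 = 3049 J.

W_net ≈ 3050 J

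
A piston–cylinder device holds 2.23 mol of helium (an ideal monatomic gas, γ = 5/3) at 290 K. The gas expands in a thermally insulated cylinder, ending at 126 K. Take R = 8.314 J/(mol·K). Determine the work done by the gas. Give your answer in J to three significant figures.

Adiabatic ⇒ Q = 0, so W_by = −ΔU = nCᵥ(T₁ − T₂).
Cᵥ = 3R/2 = 12.47 J/(mol·K).
W = (2.23)(12.47)(290 − 126) = 4561 J.

W ≈ 4560 J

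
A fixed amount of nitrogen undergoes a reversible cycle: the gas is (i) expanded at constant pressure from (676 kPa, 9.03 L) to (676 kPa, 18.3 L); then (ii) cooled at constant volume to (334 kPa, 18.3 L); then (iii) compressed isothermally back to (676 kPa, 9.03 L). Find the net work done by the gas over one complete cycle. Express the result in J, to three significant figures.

W_net ≈ 1950 J

Leg (i): W = PΔV = (676)(18.3 − 9.03) = 6267 J.
Leg (ii): W = 0.
Leg (iii): W = PᵢVᵢ ln(V_f/Vᵢ) = (6112) ln(9.03/18.3) = -4317 J.
W_net = 6267 − 4317 = 1949 J.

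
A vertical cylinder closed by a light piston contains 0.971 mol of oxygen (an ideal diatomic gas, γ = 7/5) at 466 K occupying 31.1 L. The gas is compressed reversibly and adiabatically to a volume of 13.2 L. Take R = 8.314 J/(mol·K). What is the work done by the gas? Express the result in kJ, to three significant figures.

Adiabatic: TV^(γ−1) = const with γ = 7/5.
T₂ = T₁ (V₁/V₂)^(γ−1) = 466 × (31.1/13.2)^0.4 = 466 × 1.409 = 656.5 K.
W_by = nCᵥ(T₁ − T₂) = (0.971)(20.79)(466 − 656.5) = -3846 J.

W ≈ -3.85 kJ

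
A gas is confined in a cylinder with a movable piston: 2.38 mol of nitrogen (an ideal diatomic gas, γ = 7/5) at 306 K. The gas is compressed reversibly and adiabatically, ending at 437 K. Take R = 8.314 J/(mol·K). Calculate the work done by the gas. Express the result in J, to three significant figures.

W ≈ -6480 J

Adiabatic ⇒ Q = 0, so W_by = −ΔU = nCᵥ(T₁ − T₂).
Cᵥ = 5R/2 = 20.79 J/(mol·K).
W = (2.38)(20.79)(306 − 437) = -6480 J.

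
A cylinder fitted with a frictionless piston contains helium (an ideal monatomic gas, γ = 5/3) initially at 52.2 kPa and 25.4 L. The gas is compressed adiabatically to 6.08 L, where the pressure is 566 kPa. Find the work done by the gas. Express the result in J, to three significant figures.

Adiabatic: W = (P₁V₁ − P₂V₂)/(γ − 1) with γ = 5/3.
P₁V₁ = 1326 J, P₂V₂ = 3441 J.
W = (1326 − 3441) / 0.6667 = -3173 J.

W ≈ -3170 J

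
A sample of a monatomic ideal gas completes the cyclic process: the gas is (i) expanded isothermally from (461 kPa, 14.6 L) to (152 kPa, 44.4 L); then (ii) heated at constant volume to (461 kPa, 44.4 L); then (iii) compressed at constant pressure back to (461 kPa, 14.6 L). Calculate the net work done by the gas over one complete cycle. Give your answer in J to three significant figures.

W_net ≈ -6250 J

Leg (i): W = PᵢVᵢ ln(V_f/Vᵢ) = (6731) ln(44.4/14.6) = 7486 J.
Leg (ii): W = 0.
Leg (iii): W = PΔV = (461)(14.6 − 44.4) = -13738 J.
W_net = 7486 − 13738 = -6252 J.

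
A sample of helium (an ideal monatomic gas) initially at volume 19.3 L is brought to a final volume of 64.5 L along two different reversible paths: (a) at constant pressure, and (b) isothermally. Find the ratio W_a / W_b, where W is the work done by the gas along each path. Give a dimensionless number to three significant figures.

Path (a) isobaric: W = P₁(V₂ − V₁) → W_a/(P₁V₁) = 2.342.
Path (b) isothermal: W = P₁V₁ ln(V₂/V₁) → W_b/(P₁V₁) = 1.207.
W_a / W_b = 2.342 / 1.207 = 1.941.

W_a / W_b ≈ 1.94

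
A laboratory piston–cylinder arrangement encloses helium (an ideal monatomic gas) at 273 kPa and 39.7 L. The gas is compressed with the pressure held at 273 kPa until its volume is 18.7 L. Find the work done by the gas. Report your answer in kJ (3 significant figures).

W ≈ -5.73 kJ

Isobaric: W = P ΔV.
W = (273 kPa)(18.7 − 39.7 L) = (273)(-21) = -5733 J.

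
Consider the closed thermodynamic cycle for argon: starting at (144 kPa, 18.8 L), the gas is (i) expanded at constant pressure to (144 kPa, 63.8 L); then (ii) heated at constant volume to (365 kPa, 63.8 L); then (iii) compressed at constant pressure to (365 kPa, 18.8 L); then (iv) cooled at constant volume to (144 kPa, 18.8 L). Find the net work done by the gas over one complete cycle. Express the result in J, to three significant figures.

W_net ≈ -9940 J

Constant-volume legs do no work.
W(i) = (144)(63.8 − 18.8) = 6480 J; W(iii) = (365)(18.8 − 63.8) = -16425 J.
W_net = 6480 − 16425 = -9945 J (the counter-clockwise enclosed area).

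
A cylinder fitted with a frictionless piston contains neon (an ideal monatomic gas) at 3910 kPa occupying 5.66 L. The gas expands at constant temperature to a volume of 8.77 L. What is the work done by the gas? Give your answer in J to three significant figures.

Isothermal: W = nRT ln(V₂/V₁) = P₁V₁ ln(V₂/V₁).
P₁V₁ = (3910 kPa)(5.66 L) = 22131 J.
W = 22131 × ln(8.77/5.66) = 22131 × 0.4379
W_by_gas = 9691 J.

W ≈ 9690 J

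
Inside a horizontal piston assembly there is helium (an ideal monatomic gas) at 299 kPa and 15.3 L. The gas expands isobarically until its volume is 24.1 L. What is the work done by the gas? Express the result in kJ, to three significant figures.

Isobaric: W = P ΔV.
W = (299 kPa)(24.1 − 15.3 L) = (299)(8.8) = 2631 J.

W ≈ 2.63 kJ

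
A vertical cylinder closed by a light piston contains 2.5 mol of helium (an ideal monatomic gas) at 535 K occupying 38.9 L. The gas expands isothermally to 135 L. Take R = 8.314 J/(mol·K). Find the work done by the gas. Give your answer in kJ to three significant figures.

Isothermal: W = nRT ln(V₂/V₁).
W = (2.5)(8.314)(535) × ln(135/38.9)
  = 11120 × 1.244
W_by_gas = 13836 J.

W ≈ 13.8 kJ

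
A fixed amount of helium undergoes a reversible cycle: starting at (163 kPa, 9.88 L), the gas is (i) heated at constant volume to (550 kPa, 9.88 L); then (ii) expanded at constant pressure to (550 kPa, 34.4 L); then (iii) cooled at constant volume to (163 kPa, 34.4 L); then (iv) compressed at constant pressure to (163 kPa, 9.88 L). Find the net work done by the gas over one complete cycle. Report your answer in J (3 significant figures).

W_net ≈ 9490 J

Constant-volume legs do no work.
W(ii) = (550)(34.4 − 9.88) = 13486 J; W(iv) = (163)(9.88 − 34.4) = -3997 J.
W_net = 13486 − 3997 = 9489 J (the clockwise enclosed area).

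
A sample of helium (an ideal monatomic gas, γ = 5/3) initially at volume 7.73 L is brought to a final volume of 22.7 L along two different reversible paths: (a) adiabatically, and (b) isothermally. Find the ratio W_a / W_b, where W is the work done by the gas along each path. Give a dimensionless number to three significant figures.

Path (a) adiabatic: W = P₁V₁(1 − (V₁/V₂)^(γ−1))/(γ−1) → W_a/(P₁V₁) = 0.7685.
Path (b) isothermal: W = P₁V₁ ln(V₂/V₁) → W_b/(P₁V₁) = 1.077.
W_a / W_b = 0.7685 / 1.077 = 0.7134.

W_a / W_b ≈ 0.713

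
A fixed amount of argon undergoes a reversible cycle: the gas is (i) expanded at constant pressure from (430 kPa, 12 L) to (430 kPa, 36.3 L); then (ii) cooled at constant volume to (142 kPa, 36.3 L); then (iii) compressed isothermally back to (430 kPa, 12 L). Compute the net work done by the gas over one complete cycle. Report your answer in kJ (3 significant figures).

W_net ≈ 4.74 kJ

Leg (i): W = PΔV = (430)(36.3 − 12) = 10449 J.
Leg (ii): W = 0.
Leg (iii): W = PᵢVᵢ ln(V_f/Vᵢ) = (5155) ln(12/36.3) = -5706 J.
W_net = 10449 − 5706 = 4743 J.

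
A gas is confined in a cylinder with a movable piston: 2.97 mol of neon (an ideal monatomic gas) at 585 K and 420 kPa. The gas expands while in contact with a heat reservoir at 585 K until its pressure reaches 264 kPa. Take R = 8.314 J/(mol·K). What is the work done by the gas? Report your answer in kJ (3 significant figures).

Isothermal process: W = nRT ln(V₂/V₁) = nRT ln(P₁/P₂).
W = (2.97)(8.314)(585) × ln(420/264)
  = 14445 × ln(1.591) = 14445 × 0.4643
W_by_gas = 6707 J.

W ≈ 6.71 kJ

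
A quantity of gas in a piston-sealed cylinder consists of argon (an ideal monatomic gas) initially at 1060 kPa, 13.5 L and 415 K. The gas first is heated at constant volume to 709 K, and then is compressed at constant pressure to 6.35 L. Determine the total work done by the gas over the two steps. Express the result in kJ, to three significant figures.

W_total ≈ -12.9 kJ

Step 1 (isochoric): W = 0 (constant volume).
After step 1: P = 1811 kPa (V unchanged).
Step 2 (isobaric): W = PΔV = (1811 kPa)(6.35 − 13.5 L) = -12948 J.
W_total = 0 − 12948 = -12948 J.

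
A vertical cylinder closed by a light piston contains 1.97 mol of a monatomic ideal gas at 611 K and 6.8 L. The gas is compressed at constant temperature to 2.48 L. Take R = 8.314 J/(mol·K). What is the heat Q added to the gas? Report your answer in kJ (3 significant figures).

Isothermal ⇒ ΔU = 0, so Q = W = nRT ln(V₂/V₁).
Q = (1.97)(8.314)(611) ln(2.48/6.8) = 10007 × -1.009 = -10094 J.

Q ≈ -10.1 kJ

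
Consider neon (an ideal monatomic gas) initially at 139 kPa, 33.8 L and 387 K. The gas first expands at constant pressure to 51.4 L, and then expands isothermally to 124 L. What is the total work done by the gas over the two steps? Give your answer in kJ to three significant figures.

W_total ≈ 8.74 kJ

Step 1 (isobaric): W = PΔV = (139 kPa)(51.4 − 33.8 L) = 2446 J.
After step 1: P = 139 kPa, V = 51.4 L, T = 588.5 K.
Step 2 (isothermal): W = P₁V₁ ln(V₂/V₁) = (7145) ln(124/51.4) = 6292 J.
W_total = 2446 + 6292 = 8738 J.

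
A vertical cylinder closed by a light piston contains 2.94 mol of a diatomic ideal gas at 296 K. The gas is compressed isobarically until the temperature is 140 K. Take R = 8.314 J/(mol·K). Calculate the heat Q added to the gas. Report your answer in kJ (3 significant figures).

Q ≈ -13.3 kJ

Isobaric: W = nRΔT = (2.94)(8.314)(-156) = -3813 J.
ΔU = nCᵥΔT with Cᵥ = 5R/2: ΔU = (2.94)(20.79)(-156) = -9533 J.
Q = ΔU + W = -9533 − 3813 = -13346 J.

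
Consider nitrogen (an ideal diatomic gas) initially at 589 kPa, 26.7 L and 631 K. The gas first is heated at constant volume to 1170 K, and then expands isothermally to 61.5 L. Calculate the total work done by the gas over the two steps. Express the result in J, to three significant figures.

W_total ≈ 24300 J

Step 1 (isochoric): W = 0 (constant volume).
After step 1: P = 1092 kPa (V unchanged).
Step 2 (isothermal): W = P₁V₁ ln(V₂/V₁) = (29160) ln(61.5/26.7) = 24330 J.
W_total = 0 + 24330 = 24330 J.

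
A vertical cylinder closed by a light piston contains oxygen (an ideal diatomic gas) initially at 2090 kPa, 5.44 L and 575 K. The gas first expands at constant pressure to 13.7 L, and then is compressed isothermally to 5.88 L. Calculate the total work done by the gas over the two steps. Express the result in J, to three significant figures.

Step 1 (isobaric): W = PΔV = (2090 kPa)(13.7 − 5.44 L) = 17263 J.
After step 1: P = 2090 kPa, V = 13.7 L, T = 1448 K.
Step 2 (isothermal): W = P₁V₁ ln(V₂/V₁) = (28633) ln(5.88/13.7) = -24219 J.
W_total = 17263 − 24219 = -6956 J.

W_total ≈ -6960 J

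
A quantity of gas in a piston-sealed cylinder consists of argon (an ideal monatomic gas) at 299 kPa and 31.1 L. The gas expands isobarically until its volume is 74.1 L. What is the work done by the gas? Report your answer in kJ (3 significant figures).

W ≈ 12.9 kJ

Isobaric: W = P ΔV.
W = (299 kPa)(74.1 − 31.1 L) = (299)(43) = 12857 J.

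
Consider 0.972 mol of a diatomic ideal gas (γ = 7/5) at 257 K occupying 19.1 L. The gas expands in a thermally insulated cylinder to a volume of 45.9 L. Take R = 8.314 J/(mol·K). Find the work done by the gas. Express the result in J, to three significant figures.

Adiabatic: TV^(γ−1) = const with γ = 7/5.
T₂ = T₁ (V₁/V₂)^(γ−1) = 257 × (19.1/45.9)^0.4 = 257 × 0.7042 = 181 K.
W_by = nCᵥ(T₁ − T₂) = (0.972)(20.79)(257 − 181) = 1536 J.

W ≈ 1540 J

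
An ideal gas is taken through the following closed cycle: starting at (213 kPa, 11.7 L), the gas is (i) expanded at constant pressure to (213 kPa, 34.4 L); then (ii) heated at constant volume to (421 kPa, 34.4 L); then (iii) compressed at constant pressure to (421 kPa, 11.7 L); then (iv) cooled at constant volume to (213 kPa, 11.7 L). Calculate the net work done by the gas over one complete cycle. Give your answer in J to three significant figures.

Constant-volume legs do no work.
W(i) = (213)(34.4 − 11.7) = 4835 J; W(iii) = (421)(11.7 − 34.4) = -9557 J.
W_net = 4835 − 9557 = -4722 J (the counter-clockwise enclosed area).

W_net ≈ -4720 J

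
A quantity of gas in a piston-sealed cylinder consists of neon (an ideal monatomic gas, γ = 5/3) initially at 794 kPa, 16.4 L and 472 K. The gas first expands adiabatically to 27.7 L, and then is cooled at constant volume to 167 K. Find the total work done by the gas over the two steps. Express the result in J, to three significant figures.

W_total ≈ 5760 J

Step 1 (adiabatic): W = (P₁V₁ − P₂V₂)/(γ−1) = (13022 − 9181)/0.667 = 5760 J.
Step 2 (isochoric): W = 0 (constant volume).
W_total = 5760 + 0 = 5760 J.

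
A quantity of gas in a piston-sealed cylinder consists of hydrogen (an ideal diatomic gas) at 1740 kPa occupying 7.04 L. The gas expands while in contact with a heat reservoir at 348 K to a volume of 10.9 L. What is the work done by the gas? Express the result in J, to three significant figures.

W ≈ 5350 J

Isothermal: W = nRT ln(V₂/V₁) = P₁V₁ ln(V₂/V₁).
P₁V₁ = (1740 kPa)(7.04 L) = 12250 J.
W = 12250 × ln(10.9/7.04) = 12250 × 0.4372
W_by_gas = 5355 J.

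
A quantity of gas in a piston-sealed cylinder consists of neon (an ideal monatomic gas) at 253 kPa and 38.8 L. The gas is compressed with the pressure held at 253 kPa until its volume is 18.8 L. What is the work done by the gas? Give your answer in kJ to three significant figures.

W ≈ -5.06 kJ

Isobaric: W = P ΔV.
W = (253 kPa)(18.8 − 38.8 L) = (253)(-20) = -5060 J.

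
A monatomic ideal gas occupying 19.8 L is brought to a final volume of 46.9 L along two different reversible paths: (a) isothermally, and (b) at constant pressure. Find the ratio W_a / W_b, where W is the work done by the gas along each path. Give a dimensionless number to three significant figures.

W_a / W_b ≈ 0.630

Path (a) isothermal: W = P₁V₁ ln(V₂/V₁) → W_a/(P₁V₁) = 0.8623.
Path (b) isobaric: W = P₁(V₂ − V₁) → W_b/(P₁V₁) = 1.369.
W_a / W_b = 0.8623 / 1.369 = 0.63.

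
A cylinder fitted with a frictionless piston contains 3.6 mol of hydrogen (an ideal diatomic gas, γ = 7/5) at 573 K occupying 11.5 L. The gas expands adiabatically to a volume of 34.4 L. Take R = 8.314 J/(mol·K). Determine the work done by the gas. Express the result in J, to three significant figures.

W ≈ 15200 J

Adiabatic: TV^(γ−1) = const with γ = 7/5.
T₂ = T₁ (V₁/V₂)^(γ−1) = 573 × (11.5/34.4)^0.4 = 573 × 0.6451 = 369.7 K.
W_by = nCᵥ(T₁ − T₂) = (3.6)(20.79)(573 − 369.7) = 15215 J.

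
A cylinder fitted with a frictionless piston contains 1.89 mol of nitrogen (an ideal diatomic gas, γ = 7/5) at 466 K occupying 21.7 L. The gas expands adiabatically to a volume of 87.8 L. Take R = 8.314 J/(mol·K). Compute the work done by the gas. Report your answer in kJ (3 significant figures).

Adiabatic: TV^(γ−1) = const with γ = 7/5.
T₂ = T₁ (V₁/V₂)^(γ−1) = 466 × (21.7/87.8)^0.4 = 466 × 0.5717 = 266.4 K.
W_by = nCᵥ(T₁ − T₂) = (1.89)(20.79)(466 − 266.4) = 7840 J.

W ≈ 7.84 kJ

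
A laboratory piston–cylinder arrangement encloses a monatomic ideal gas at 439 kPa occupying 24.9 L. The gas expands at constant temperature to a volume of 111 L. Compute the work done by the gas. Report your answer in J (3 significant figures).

W ≈ 16300 J

Isothermal: W = nRT ln(V₂/V₁) = P₁V₁ ln(V₂/V₁).
P₁V₁ = (439 kPa)(24.9 L) = 10931 J.
W = 10931 × ln(111/24.9) = 10931 × 1.495
W_by_gas = 16338 J.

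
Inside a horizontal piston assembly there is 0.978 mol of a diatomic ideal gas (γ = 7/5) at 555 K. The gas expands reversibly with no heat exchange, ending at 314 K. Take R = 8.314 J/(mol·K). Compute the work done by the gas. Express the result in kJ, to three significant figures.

Adiabatic ⇒ Q = 0, so W_by = −ΔU = nCᵥ(T₁ − T₂).
Cᵥ = 5R/2 = 20.79 J/(mol·K).
W = (0.978)(20.79)(555 − 314) = 4899 J.

W ≈ 4.90 kJ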